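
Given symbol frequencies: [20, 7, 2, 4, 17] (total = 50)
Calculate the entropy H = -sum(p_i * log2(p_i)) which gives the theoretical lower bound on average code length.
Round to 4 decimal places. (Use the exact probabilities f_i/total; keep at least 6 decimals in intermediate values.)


Per-symbol terms -p_i * log2(p_i) with p_i = f_i/50:
  p = 20/50 = 0.400000: log2(p) = -1.321928, -p*log2(p) = 0.528771
  p = 7/50 = 0.140000: log2(p) = -2.836501, -p*log2(p) = 0.397110
  p = 2/50 = 0.040000: log2(p) = -4.643856, -p*log2(p) = 0.185754
  p = 4/50 = 0.080000: log2(p) = -3.643856, -p*log2(p) = 0.291508
  p = 17/50 = 0.340000: log2(p) = -1.556393, -p*log2(p) = 0.529174
H = 0.528771 + 0.397110 + 0.185754 + 0.291508 + 0.529174 = 1.932317

H = 1.9323 bits/symbol


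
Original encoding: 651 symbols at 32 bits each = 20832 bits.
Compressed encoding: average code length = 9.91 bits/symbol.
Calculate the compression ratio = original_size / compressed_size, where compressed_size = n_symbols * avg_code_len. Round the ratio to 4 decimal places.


original_size = n_symbols * orig_bits = 651 * 32 = 20832 bits
compressed_size = n_symbols * avg_code_len = 651 * 9.91 = 6451.41 bits
ratio = original_size / compressed_size = 20832 / 6451.41 = 3.2291

Compression ratio = 3.2291


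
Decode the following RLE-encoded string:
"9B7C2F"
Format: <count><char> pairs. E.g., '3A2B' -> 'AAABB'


Expanding each <count><char> pair:
  9B -> 'BBBBBBBBB'
  7C -> 'CCCCCCC'
  2F -> 'FF'

Decoded = BBBBBBBBBCCCCCCCFF


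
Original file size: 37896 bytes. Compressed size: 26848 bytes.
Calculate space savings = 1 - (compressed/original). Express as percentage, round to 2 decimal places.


ratio = compressed/original = 26848/37896 = 0.708465
savings = 1 - ratio = 1 - 0.708465 = 0.291535
as a percentage: 0.291535 * 100 = 29.15%

Space savings = 1 - 26848/37896 = 29.15%


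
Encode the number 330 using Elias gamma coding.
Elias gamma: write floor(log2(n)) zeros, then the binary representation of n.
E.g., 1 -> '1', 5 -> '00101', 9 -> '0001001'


num_bits = floor(log2(330)) + 1 = 9
leading_zeros = num_bits - 1 = 8
binary(330) = 101001010

Elias gamma(330) = '00000000' + '101001010' = 00000000101001010 (17 bits)


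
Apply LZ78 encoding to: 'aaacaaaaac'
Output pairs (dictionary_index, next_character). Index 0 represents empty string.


LZ78 encoding steps:
Dictionary: {0: ''}
Step 1: w='' (idx 0), next='a' -> output (0, 'a'), add 'a' as idx 1
Step 2: w='a' (idx 1), next='a' -> output (1, 'a'), add 'aa' as idx 2
Step 3: w='' (idx 0), next='c' -> output (0, 'c'), add 'c' as idx 3
Step 4: w='aa' (idx 2), next='a' -> output (2, 'a'), add 'aaa' as idx 4
Step 5: w='aa' (idx 2), next='c' -> output (2, 'c'), add 'aac' as idx 5


Encoded: [(0, 'a'), (1, 'a'), (0, 'c'), (2, 'a'), (2, 'c')]


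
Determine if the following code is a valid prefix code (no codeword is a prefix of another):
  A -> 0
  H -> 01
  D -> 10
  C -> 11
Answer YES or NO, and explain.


Checking each pair (does one codeword prefix another?):
  A='0' vs H='01': prefix -- VIOLATION

NO -- this is NOT a valid prefix code. A (0) is a prefix of H (01).


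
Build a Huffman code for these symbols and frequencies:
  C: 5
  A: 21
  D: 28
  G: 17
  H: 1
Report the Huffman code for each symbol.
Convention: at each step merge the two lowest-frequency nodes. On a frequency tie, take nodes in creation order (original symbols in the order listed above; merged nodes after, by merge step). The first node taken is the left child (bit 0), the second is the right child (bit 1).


Huffman tree construction:
Step 1: Merge H(1) + C(5) = 6
Step 2: Merge (H+C)(6) + G(17) = 23
Step 3: Merge A(21) + ((H+C)+G)(23) = 44
Step 4: Merge D(28) + (A+((H+C)+G))(44) = 72
Read each symbol's code off the tree from the root (left child = 0, right child = 1).

Codes:
  C: 1101 (length 4)
  A: 10 (length 2)
  D: 0 (length 1)
  G: 111 (length 3)
  H: 1100 (length 4)
Average code length: 145/72 = 2.0139 bits/symbol


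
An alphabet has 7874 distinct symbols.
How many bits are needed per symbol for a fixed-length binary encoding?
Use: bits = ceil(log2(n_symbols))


log2(7874) = 12.9429
Bracket: 2^12 = 4096 < 7874 <= 2^13 = 8192
So ceil(log2(7874)) = 13

bits = ceil(log2(7874)) = ceil(12.9429) = 13 bits


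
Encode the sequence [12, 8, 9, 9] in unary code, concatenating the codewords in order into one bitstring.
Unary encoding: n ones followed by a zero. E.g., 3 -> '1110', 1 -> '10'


Encode each number as n ones followed by a terminating 0:
  12 -> 1111111111110 (13 bits)
  8 -> 111111110 (9 bits)
  9 -> 1111111110 (10 bits)
  9 -> 1111111110 (10 bits)
Total length = 13 + 9 + 10 + 10 = 42 bits.

Unary([12, 8, 9, 9]) = 111111111111011111111011111111101111111110 (42 bits)


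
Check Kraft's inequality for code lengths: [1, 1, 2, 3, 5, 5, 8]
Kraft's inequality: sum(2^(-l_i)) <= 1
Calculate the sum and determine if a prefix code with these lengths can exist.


Sum = 2^(-1) + 2^(-1) + 2^(-2) + 2^(-3) + 2^(-5) + 2^(-5) + 2^(-8)
    = 0.5 + 0.5 + 0.25 + 0.125 + 0.03125 + 0.03125 + 0.00390625
    = 369/256 = 1.44140625
Since 1.44140625 > 1, Kraft's inequality is NOT satisfied.
A prefix code with these lengths CANNOT exist.

Kraft sum = 1.44140625. Not satisfied.


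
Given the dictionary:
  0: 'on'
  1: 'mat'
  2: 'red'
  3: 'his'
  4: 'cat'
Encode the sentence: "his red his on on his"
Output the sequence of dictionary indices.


Look up each word in the dictionary:
  'his' -> 3
  'red' -> 2
  'his' -> 3
  'on' -> 0
  'on' -> 0
  'his' -> 3

Encoded: [3, 2, 3, 0, 0, 3]


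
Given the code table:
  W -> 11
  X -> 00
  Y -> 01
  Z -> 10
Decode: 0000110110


Decoding:
00 -> X
00 -> X
11 -> W
01 -> Y
10 -> Z


Result: XXWYZ


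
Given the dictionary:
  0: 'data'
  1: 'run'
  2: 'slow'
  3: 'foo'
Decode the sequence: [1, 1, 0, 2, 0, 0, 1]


Look up each index in the dictionary:
  1 -> 'run'
  1 -> 'run'
  0 -> 'data'
  2 -> 'slow'
  0 -> 'data'
  0 -> 'data'
  1 -> 'run'

Decoded: "run run data slow data data run"


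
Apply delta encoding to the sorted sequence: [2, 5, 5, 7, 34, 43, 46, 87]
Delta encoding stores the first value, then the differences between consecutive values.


First value: 2
Deltas:
  5 - 2 = 3
  5 - 5 = 0
  7 - 5 = 2
  34 - 7 = 27
  43 - 34 = 9
  46 - 43 = 3
  87 - 46 = 41


Delta encoded: [2, 3, 0, 2, 27, 9, 3, 41]


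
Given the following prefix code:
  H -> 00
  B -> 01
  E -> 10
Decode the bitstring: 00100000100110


Decoding step by step:
Bits 00 -> H
Bits 10 -> E
Bits 00 -> H
Bits 00 -> H
Bits 10 -> E
Bits 01 -> B
Bits 10 -> E


Decoded message: HEHHEBE


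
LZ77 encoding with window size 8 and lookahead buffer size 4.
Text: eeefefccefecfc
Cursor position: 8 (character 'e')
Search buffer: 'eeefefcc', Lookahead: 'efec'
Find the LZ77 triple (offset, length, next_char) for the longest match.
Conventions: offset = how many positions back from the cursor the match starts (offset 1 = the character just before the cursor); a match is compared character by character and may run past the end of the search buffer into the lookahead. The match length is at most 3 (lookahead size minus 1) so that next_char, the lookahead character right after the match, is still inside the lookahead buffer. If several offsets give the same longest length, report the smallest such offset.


Try each offset into the search buffer:
  offset=1 (pos 7, char 'c'): match length 0
  offset=2 (pos 6, char 'c'): match length 0
  offset=3 (pos 5, char 'f'): match length 0
  offset=4 (pos 4, char 'e'): match length 2
  offset=5 (pos 3, char 'f'): match length 0
  offset=6 (pos 2, char 'e'): match length 3
  offset=7 (pos 1, char 'e'): match length 1
  offset=8 (pos 0, char 'e'): match length 1
Longest match has length 3 at offset 6.
next_char = character at position 8 + 3 = 11 -> 'c'

Best match: offset=6, length=3 (matching 'efe' starting at position 2)
LZ77 triple: (6, 3, 'c')


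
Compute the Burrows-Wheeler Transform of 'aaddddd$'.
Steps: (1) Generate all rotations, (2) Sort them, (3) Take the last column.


Rotations (sorted):
  0: $aaddddd -> last char: d
  1: aaddddd$ -> last char: $
  2: addddd$a -> last char: a
  3: d$aadddd -> last char: d
  4: dd$aaddd -> last char: d
  5: ddd$aadd -> last char: d
  6: dddd$aad -> last char: d
  7: ddddd$aa -> last char: a


BWT = d$adddda


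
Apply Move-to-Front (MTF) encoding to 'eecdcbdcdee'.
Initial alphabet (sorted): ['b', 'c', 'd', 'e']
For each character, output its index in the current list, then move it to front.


MTF encoding:
'e': index 3 in ['b', 'c', 'd', 'e'] -> ['e', 'b', 'c', 'd']
'e': index 0 in ['e', 'b', 'c', 'd'] -> ['e', 'b', 'c', 'd']
'c': index 2 in ['e', 'b', 'c', 'd'] -> ['c', 'e', 'b', 'd']
'd': index 3 in ['c', 'e', 'b', 'd'] -> ['d', 'c', 'e', 'b']
'c': index 1 in ['d', 'c', 'e', 'b'] -> ['c', 'd', 'e', 'b']
'b': index 3 in ['c', 'd', 'e', 'b'] -> ['b', 'c', 'd', 'e']
'd': index 2 in ['b', 'c', 'd', 'e'] -> ['d', 'b', 'c', 'e']
'c': index 2 in ['d', 'b', 'c', 'e'] -> ['c', 'd', 'b', 'e']
'd': index 1 in ['c', 'd', 'b', 'e'] -> ['d', 'c', 'b', 'e']
'e': index 3 in ['d', 'c', 'b', 'e'] -> ['e', 'd', 'c', 'b']
'e': index 0 in ['e', 'd', 'c', 'b'] -> ['e', 'd', 'c', 'b']


Output: [3, 0, 2, 3, 1, 3, 2, 2, 1, 3, 0]


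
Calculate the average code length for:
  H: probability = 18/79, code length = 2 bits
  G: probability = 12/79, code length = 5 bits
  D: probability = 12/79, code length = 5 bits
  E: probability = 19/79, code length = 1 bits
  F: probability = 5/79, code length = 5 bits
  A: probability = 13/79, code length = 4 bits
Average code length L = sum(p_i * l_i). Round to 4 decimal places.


Weighted contributions p_i * l_i:
  H: (18/79) * 2 = 36/79
  G: (12/79) * 5 = 60/79
  D: (12/79) * 5 = 60/79
  E: (19/79) * 1 = 19/79
  F: (5/79) * 5 = 25/79
  A: (13/79) * 4 = 52/79
Sum = (36 + 60 + 60 + 19 + 25 + 52)/79 = 252/79

L = 252/79 = 3.1899 bits/symbol


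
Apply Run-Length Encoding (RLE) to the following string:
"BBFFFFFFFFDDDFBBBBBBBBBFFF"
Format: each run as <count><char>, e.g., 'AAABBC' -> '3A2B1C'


Scanning runs left to right:
  i=0: run of 'B' x 2 -> '2B'
  i=2: run of 'F' x 8 -> '8F'
  i=10: run of 'D' x 3 -> '3D'
  i=13: run of 'F' x 1 -> '1F'
  i=14: run of 'B' x 9 -> '9B'
  i=23: run of 'F' x 3 -> '3F'

RLE = 2B8F3D1F9B3F


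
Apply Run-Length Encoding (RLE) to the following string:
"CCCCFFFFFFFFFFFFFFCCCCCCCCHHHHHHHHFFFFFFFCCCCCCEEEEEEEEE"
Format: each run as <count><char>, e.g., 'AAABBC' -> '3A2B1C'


Scanning runs left to right:
  i=0: run of 'C' x 4 -> '4C'
  i=4: run of 'F' x 14 -> '14F'
  i=18: run of 'C' x 8 -> '8C'
  i=26: run of 'H' x 8 -> '8H'
  i=34: run of 'F' x 7 -> '7F'
  i=41: run of 'C' x 6 -> '6C'
  i=47: run of 'E' x 9 -> '9E'

RLE = 4C14F8C8H7F6C9E


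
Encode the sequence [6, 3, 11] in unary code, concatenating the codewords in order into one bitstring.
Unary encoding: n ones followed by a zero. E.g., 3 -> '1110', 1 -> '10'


Encode each number as n ones followed by a terminating 0:
  6 -> 1111110 (7 bits)
  3 -> 1110 (4 bits)
  11 -> 111111111110 (12 bits)
Total length = 7 + 4 + 12 = 23 bits.

Unary([6, 3, 11]) = 11111101110111111111110 (23 bits)


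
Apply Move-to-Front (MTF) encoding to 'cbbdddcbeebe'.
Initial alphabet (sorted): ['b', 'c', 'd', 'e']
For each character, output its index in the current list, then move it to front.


MTF encoding:
'c': index 1 in ['b', 'c', 'd', 'e'] -> ['c', 'b', 'd', 'e']
'b': index 1 in ['c', 'b', 'd', 'e'] -> ['b', 'c', 'd', 'e']
'b': index 0 in ['b', 'c', 'd', 'e'] -> ['b', 'c', 'd', 'e']
'd': index 2 in ['b', 'c', 'd', 'e'] -> ['d', 'b', 'c', 'e']
'd': index 0 in ['d', 'b', 'c', 'e'] -> ['d', 'b', 'c', 'e']
'd': index 0 in ['d', 'b', 'c', 'e'] -> ['d', 'b', 'c', 'e']
'c': index 2 in ['d', 'b', 'c', 'e'] -> ['c', 'd', 'b', 'e']
'b': index 2 in ['c', 'd', 'b', 'e'] -> ['b', 'c', 'd', 'e']
'e': index 3 in ['b', 'c', 'd', 'e'] -> ['e', 'b', 'c', 'd']
'e': index 0 in ['e', 'b', 'c', 'd'] -> ['e', 'b', 'c', 'd']
'b': index 1 in ['e', 'b', 'c', 'd'] -> ['b', 'e', 'c', 'd']
'e': index 1 in ['b', 'e', 'c', 'd'] -> ['e', 'b', 'c', 'd']


Output: [1, 1, 0, 2, 0, 0, 2, 2, 3, 0, 1, 1]


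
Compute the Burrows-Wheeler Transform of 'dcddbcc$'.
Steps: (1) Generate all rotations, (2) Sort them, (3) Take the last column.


Rotations (sorted):
  0: $dcddbcc -> last char: c
  1: bcc$dcdd -> last char: d
  2: c$dcddbc -> last char: c
  3: cc$dcddb -> last char: b
  4: cddbcc$d -> last char: d
  5: dbcc$dcd -> last char: d
  6: dcddbcc$ -> last char: $
  7: ddbcc$dc -> last char: c


BWT = cdcbdd$c


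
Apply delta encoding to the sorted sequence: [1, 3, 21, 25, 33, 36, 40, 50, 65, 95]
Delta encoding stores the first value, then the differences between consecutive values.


First value: 1
Deltas:
  3 - 1 = 2
  21 - 3 = 18
  25 - 21 = 4
  33 - 25 = 8
  36 - 33 = 3
  40 - 36 = 4
  50 - 40 = 10
  65 - 50 = 15
  95 - 65 = 30


Delta encoded: [1, 2, 18, 4, 8, 3, 4, 10, 15, 30]


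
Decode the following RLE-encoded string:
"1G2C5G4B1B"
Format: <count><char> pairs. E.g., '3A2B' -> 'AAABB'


Expanding each <count><char> pair:
  1G -> 'G'
  2C -> 'CC'
  5G -> 'GGGGG'
  4B -> 'BBBB'
  1B -> 'B'

Decoded = GCCGGGGGBBBBB


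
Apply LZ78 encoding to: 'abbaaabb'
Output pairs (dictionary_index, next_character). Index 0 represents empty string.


LZ78 encoding steps:
Dictionary: {0: ''}
Step 1: w='' (idx 0), next='a' -> output (0, 'a'), add 'a' as idx 1
Step 2: w='' (idx 0), next='b' -> output (0, 'b'), add 'b' as idx 2
Step 3: w='b' (idx 2), next='a' -> output (2, 'a'), add 'ba' as idx 3
Step 4: w='a' (idx 1), next='a' -> output (1, 'a'), add 'aa' as idx 4
Step 5: w='b' (idx 2), next='b' -> output (2, 'b'), add 'bb' as idx 5


Encoded: [(0, 'a'), (0, 'b'), (2, 'a'), (1, 'a'), (2, 'b')]


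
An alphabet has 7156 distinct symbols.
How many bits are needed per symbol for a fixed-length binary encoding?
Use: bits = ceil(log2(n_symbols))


log2(7156) = 12.8049
Bracket: 2^12 = 4096 < 7156 <= 2^13 = 8192
So ceil(log2(7156)) = 13

bits = ceil(log2(7156)) = ceil(12.8049) = 13 bits


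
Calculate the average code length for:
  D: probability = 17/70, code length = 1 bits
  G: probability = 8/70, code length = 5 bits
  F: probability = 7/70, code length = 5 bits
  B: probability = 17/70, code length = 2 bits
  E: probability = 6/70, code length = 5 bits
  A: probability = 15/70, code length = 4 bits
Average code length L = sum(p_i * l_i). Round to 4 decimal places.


Weighted contributions p_i * l_i:
  D: (17/70) * 1 = 17/70
  G: (8/70) * 5 = 40/70
  F: (7/70) * 5 = 35/70
  B: (17/70) * 2 = 34/70
  E: (6/70) * 5 = 30/70
  A: (15/70) * 4 = 60/70
Sum = (17 + 40 + 35 + 34 + 30 + 60)/70 = 216/70

L = 216/70 = 3.0857 bits/symbol


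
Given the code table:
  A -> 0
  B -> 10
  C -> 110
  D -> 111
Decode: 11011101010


Decoding:
110 -> C
111 -> D
0 -> A
10 -> B
10 -> B


Result: CDABB


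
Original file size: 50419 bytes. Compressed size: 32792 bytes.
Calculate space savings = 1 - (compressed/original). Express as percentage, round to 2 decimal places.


ratio = compressed/original = 32792/50419 = 0.65039
savings = 1 - ratio = 1 - 0.65039 = 0.34961
as a percentage: 0.34961 * 100 = 34.96%

Space savings = 1 - 32792/50419 = 34.96%


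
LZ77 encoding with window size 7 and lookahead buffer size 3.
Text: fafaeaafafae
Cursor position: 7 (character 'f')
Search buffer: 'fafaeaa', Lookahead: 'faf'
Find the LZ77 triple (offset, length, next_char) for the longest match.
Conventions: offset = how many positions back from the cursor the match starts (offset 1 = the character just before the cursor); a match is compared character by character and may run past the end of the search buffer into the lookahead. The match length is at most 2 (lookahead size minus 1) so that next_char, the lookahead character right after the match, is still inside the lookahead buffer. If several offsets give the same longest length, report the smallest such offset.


Try each offset into the search buffer:
  offset=1 (pos 6, char 'a'): match length 0
  offset=2 (pos 5, char 'a'): match length 0
  offset=3 (pos 4, char 'e'): match length 0
  offset=4 (pos 3, char 'a'): match length 0
  offset=5 (pos 2, char 'f'): match length 2
  offset=6 (pos 1, char 'a'): match length 0
  offset=7 (pos 0, char 'f'): match length 2
Longest match has length 2, found at offsets 5, 7; take the smallest, offset 5.
next_char = character at position 7 + 2 = 9 -> 'f'

Best match: offset=5, length=2 (matching 'fa' starting at position 2)
LZ77 triple: (5, 2, 'f')


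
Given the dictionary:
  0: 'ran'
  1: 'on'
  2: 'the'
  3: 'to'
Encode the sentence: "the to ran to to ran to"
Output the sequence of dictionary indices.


Look up each word in the dictionary:
  'the' -> 2
  'to' -> 3
  'ran' -> 0
  'to' -> 3
  'to' -> 3
  'ran' -> 0
  'to' -> 3

Encoded: [2, 3, 0, 3, 3, 0, 3]


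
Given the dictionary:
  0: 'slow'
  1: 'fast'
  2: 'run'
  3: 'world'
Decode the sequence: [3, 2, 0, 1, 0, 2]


Look up each index in the dictionary:
  3 -> 'world'
  2 -> 'run'
  0 -> 'slow'
  1 -> 'fast'
  0 -> 'slow'
  2 -> 'run'

Decoded: "world run slow fast slow run"


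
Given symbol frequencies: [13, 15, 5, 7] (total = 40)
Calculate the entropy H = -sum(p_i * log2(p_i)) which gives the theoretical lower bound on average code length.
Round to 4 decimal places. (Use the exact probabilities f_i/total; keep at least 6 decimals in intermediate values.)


Per-symbol terms -p_i * log2(p_i) with p_i = f_i/40:
  p = 13/40 = 0.325000: log2(p) = -1.621488, -p*log2(p) = 0.526984
  p = 15/40 = 0.375000: log2(p) = -1.415037, -p*log2(p) = 0.530639
  p = 5/40 = 0.125000: log2(p) = -3.000000, -p*log2(p) = 0.375000
  p = 7/40 = 0.175000: log2(p) = -2.514573, -p*log2(p) = 0.440050
H = 0.526984 + 0.530639 + 0.375000 + 0.440050 = 1.872673

H = 1.8727 bits/symbol


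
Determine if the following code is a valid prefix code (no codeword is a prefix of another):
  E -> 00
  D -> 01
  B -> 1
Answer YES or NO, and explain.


Checking each pair (does one codeword prefix another?):
  E='00' vs D='01': no prefix
  E='00' vs B='1': no prefix
  D='01' vs E='00': no prefix
  D='01' vs B='1': no prefix
  B='1' vs E='00': no prefix
  B='1' vs D='01': no prefix
No violation found over all pairs.

YES -- this is a valid prefix code. No codeword is a prefix of any other codeword.


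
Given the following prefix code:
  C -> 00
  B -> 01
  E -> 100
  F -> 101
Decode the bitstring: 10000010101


Decoding step by step:
Bits 100 -> E
Bits 00 -> C
Bits 01 -> B
Bits 01 -> B
Bits 01 -> B


Decoded message: ECBBB


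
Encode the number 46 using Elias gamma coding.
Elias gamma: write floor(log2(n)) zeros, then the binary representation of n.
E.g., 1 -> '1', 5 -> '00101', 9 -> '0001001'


num_bits = floor(log2(46)) + 1 = 6
leading_zeros = num_bits - 1 = 5
binary(46) = 101110

Elias gamma(46) = '00000' + '101110' = 00000101110 (11 bits)


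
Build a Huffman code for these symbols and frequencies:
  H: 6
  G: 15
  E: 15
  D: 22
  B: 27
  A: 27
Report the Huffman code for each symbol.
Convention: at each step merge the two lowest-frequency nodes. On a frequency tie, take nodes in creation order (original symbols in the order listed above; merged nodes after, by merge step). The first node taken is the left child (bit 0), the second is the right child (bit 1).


Huffman tree construction:
Step 1: Merge H(6) + G(15) = 21
Step 2: Merge E(15) + (H+G)(21) = 36
Step 3: Merge D(22) + B(27) = 49
Step 4: Merge A(27) + (E+(H+G))(36) = 63
Step 5: Merge (D+B)(49) + (A+(E+(H+G)))(63) = 112
Read each symbol's code off the tree from the root (left child = 0, right child = 1).

Codes:
  H: 1110 (length 4)
  G: 1111 (length 4)
  E: 110 (length 3)
  D: 00 (length 2)
  B: 01 (length 2)
  A: 10 (length 2)
Average code length: 281/112 = 2.5089 bits/symbol


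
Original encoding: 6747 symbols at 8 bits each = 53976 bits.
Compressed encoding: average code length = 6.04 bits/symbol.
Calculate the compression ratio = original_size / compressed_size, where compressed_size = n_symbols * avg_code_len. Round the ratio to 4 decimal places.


original_size = n_symbols * orig_bits = 6747 * 8 = 53976 bits
compressed_size = n_symbols * avg_code_len = 6747 * 6.04 = 40751.88 bits
ratio = original_size / compressed_size = 53976 / 40751.88 = 1.3245

Compression ratio = 1.3245


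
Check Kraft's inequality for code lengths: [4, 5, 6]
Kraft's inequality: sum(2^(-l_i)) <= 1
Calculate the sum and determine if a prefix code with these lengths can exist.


Sum = 2^(-4) + 2^(-5) + 2^(-6)
    = 0.0625 + 0.03125 + 0.015625
    = 7/64 = 0.109375
Since 0.109375 <= 1, Kraft's inequality IS satisfied.
A prefix code with these lengths CAN exist.

Kraft sum = 0.109375. Satisfied.


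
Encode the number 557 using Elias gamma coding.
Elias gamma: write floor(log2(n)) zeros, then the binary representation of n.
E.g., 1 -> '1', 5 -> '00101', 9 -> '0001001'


num_bits = floor(log2(557)) + 1 = 10
leading_zeros = num_bits - 1 = 9
binary(557) = 1000101101

Elias gamma(557) = '000000000' + '1000101101' = 0000000001000101101 (19 bits)


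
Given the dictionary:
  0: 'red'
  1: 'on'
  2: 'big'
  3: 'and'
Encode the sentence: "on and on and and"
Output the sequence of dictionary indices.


Look up each word in the dictionary:
  'on' -> 1
  'and' -> 3
  'on' -> 1
  'and' -> 3
  'and' -> 3

Encoded: [1, 3, 1, 3, 3]


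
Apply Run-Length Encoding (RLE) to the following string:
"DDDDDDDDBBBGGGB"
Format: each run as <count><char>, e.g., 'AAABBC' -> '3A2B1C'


Scanning runs left to right:
  i=0: run of 'D' x 8 -> '8D'
  i=8: run of 'B' x 3 -> '3B'
  i=11: run of 'G' x 3 -> '3G'
  i=14: run of 'B' x 1 -> '1B'

RLE = 8D3B3G1B


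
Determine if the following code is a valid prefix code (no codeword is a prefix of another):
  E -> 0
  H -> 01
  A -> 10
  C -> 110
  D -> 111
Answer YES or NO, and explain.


Checking each pair (does one codeword prefix another?):
  E='0' vs H='01': prefix -- VIOLATION

NO -- this is NOT a valid prefix code. E (0) is a prefix of H (01).


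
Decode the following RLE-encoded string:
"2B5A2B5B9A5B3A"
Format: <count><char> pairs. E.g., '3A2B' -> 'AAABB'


Expanding each <count><char> pair:
  2B -> 'BB'
  5A -> 'AAAAA'
  2B -> 'BB'
  5B -> 'BBBBB'
  9A -> 'AAAAAAAAA'
  5B -> 'BBBBB'
  3A -> 'AAA'

Decoded = BBAAAAABBBBBBBAAAAAAAAABBBBBAAA


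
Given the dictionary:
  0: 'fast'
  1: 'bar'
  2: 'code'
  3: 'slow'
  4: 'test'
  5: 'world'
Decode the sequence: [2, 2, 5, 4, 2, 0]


Look up each index in the dictionary:
  2 -> 'code'
  2 -> 'code'
  5 -> 'world'
  4 -> 'test'
  2 -> 'code'
  0 -> 'fast'

Decoded: "code code world test code fast"


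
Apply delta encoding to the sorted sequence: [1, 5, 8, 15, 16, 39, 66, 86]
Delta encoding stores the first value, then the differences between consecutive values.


First value: 1
Deltas:
  5 - 1 = 4
  8 - 5 = 3
  15 - 8 = 7
  16 - 15 = 1
  39 - 16 = 23
  66 - 39 = 27
  86 - 66 = 20


Delta encoded: [1, 4, 3, 7, 1, 23, 27, 20]


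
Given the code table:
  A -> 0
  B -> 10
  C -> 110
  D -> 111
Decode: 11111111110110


Decoding:
111 -> D
111 -> D
111 -> D
10 -> B
110 -> C


Result: DDDBC


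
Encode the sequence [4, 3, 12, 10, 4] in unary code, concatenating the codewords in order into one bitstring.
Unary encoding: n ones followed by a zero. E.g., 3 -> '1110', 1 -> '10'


Encode each number as n ones followed by a terminating 0:
  4 -> 11110 (5 bits)
  3 -> 1110 (4 bits)
  12 -> 1111111111110 (13 bits)
  10 -> 11111111110 (11 bits)
  4 -> 11110 (5 bits)
Total length = 5 + 4 + 13 + 11 + 5 = 38 bits.

Unary([4, 3, 12, 10, 4]) = 11110111011111111111101111111111011110 (38 bits)


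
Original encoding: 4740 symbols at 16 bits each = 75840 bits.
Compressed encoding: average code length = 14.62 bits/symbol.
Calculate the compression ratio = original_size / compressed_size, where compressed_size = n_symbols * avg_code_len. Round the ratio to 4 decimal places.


original_size = n_symbols * orig_bits = 4740 * 16 = 75840 bits
compressed_size = n_symbols * avg_code_len = 4740 * 14.62 = 69298.8 bits
ratio = original_size / compressed_size = 75840 / 69298.8 = 1.0944

Compression ratio = 1.0944


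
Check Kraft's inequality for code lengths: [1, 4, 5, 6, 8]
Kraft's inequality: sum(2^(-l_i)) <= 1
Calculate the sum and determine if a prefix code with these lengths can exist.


Sum = 2^(-1) + 2^(-4) + 2^(-5) + 2^(-6) + 2^(-8)
    = 0.5 + 0.0625 + 0.03125 + 0.015625 + 0.00390625
    = 157/256 = 0.61328125
Since 0.61328125 <= 1, Kraft's inequality IS satisfied.
A prefix code with these lengths CAN exist.

Kraft sum = 0.61328125. Satisfied.


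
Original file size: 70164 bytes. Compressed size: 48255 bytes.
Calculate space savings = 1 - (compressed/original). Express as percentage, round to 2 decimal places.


ratio = compressed/original = 48255/70164 = 0.687746
savings = 1 - ratio = 1 - 0.687746 = 0.312254
as a percentage: 0.312254 * 100 = 31.23%

Space savings = 1 - 48255/70164 = 31.23%


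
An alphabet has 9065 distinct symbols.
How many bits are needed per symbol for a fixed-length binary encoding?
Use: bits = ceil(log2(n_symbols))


log2(9065) = 13.1461
Bracket: 2^13 = 8192 < 9065 <= 2^14 = 16384
So ceil(log2(9065)) = 14

bits = ceil(log2(9065)) = ceil(13.1461) = 14 bits


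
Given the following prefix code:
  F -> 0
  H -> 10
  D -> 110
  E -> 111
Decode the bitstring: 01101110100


Decoding step by step:
Bits 0 -> F
Bits 110 -> D
Bits 111 -> E
Bits 0 -> F
Bits 10 -> H
Bits 0 -> F


Decoded message: FDEFHF


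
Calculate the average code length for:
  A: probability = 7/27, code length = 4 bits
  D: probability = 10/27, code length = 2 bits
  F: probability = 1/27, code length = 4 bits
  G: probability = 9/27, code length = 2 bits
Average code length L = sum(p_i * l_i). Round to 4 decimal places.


Weighted contributions p_i * l_i:
  A: (7/27) * 4 = 28/27
  D: (10/27) * 2 = 20/27
  F: (1/27) * 4 = 4/27
  G: (9/27) * 2 = 18/27
Sum = (28 + 20 + 4 + 18)/27 = 70/27

L = 70/27 = 2.5926 bits/symbol


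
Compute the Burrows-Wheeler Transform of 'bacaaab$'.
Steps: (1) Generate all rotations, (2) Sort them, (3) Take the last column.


Rotations (sorted):
  0: $bacaaab -> last char: b
  1: aaab$bac -> last char: c
  2: aab$baca -> last char: a
  3: ab$bacaa -> last char: a
  4: acaaab$b -> last char: b
  5: b$bacaaa -> last char: a
  6: bacaaab$ -> last char: $
  7: caaab$ba -> last char: a


BWT = bcaaba$a


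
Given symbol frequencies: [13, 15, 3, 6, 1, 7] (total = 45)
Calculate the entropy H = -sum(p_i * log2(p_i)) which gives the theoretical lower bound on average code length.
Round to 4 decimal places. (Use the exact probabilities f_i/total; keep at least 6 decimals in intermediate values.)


Per-symbol terms -p_i * log2(p_i) with p_i = f_i/45:
  p = 13/45 = 0.288889: log2(p) = -1.791413, -p*log2(p) = 0.517519
  p = 15/45 = 0.333333: log2(p) = -1.584963, -p*log2(p) = 0.528321
  p = 3/45 = 0.066667: log2(p) = -3.906891, -p*log2(p) = 0.260459
  p = 6/45 = 0.133333: log2(p) = -2.906891, -p*log2(p) = 0.387585
  p = 1/45 = 0.022222: log2(p) = -5.491853, -p*log2(p) = 0.122041
  p = 7/45 = 0.155556: log2(p) = -2.684498, -p*log2(p) = 0.417589
H = 0.517519 + 0.528321 + 0.260459 + 0.387585 + 0.122041 + 0.417589 = 2.233514

H = 2.2335 bits/symbol


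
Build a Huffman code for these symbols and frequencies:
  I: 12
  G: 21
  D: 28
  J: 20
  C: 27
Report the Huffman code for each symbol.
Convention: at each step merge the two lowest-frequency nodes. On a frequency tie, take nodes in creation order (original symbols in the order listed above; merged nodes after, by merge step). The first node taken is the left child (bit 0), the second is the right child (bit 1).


Huffman tree construction:
Step 1: Merge I(12) + J(20) = 32
Step 2: Merge G(21) + C(27) = 48
Step 3: Merge D(28) + (I+J)(32) = 60
Step 4: Merge (G+C)(48) + (D+(I+J))(60) = 108
Read each symbol's code off the tree from the root (left child = 0, right child = 1).

Codes:
  I: 110 (length 3)
  G: 00 (length 2)
  D: 10 (length 2)
  J: 111 (length 3)
  C: 01 (length 2)
Average code length: 248/108 = 2.2963 bits/symbol


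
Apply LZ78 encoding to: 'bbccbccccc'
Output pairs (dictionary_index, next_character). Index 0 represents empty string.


LZ78 encoding steps:
Dictionary: {0: ''}
Step 1: w='' (idx 0), next='b' -> output (0, 'b'), add 'b' as idx 1
Step 2: w='b' (idx 1), next='c' -> output (1, 'c'), add 'bc' as idx 2
Step 3: w='' (idx 0), next='c' -> output (0, 'c'), add 'c' as idx 3
Step 4: w='bc' (idx 2), next='c' -> output (2, 'c'), add 'bcc' as idx 4
Step 5: w='c' (idx 3), next='c' -> output (3, 'c'), add 'cc' as idx 5
Step 6: w='c' (idx 3), end of input -> output (3, '')


Encoded: [(0, 'b'), (1, 'c'), (0, 'c'), (2, 'c'), (3, 'c'), (3, '')]


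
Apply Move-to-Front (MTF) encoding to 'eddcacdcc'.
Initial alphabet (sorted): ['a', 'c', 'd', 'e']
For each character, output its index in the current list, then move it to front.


MTF encoding:
'e': index 3 in ['a', 'c', 'd', 'e'] -> ['e', 'a', 'c', 'd']
'd': index 3 in ['e', 'a', 'c', 'd'] -> ['d', 'e', 'a', 'c']
'd': index 0 in ['d', 'e', 'a', 'c'] -> ['d', 'e', 'a', 'c']
'c': index 3 in ['d', 'e', 'a', 'c'] -> ['c', 'd', 'e', 'a']
'a': index 3 in ['c', 'd', 'e', 'a'] -> ['a', 'c', 'd', 'e']
'c': index 1 in ['a', 'c', 'd', 'e'] -> ['c', 'a', 'd', 'e']
'd': index 2 in ['c', 'a', 'd', 'e'] -> ['d', 'c', 'a', 'e']
'c': index 1 in ['d', 'c', 'a', 'e'] -> ['c', 'd', 'a', 'e']
'c': index 0 in ['c', 'd', 'a', 'e'] -> ['c', 'd', 'a', 'e']


Output: [3, 3, 0, 3, 3, 1, 2, 1, 0]


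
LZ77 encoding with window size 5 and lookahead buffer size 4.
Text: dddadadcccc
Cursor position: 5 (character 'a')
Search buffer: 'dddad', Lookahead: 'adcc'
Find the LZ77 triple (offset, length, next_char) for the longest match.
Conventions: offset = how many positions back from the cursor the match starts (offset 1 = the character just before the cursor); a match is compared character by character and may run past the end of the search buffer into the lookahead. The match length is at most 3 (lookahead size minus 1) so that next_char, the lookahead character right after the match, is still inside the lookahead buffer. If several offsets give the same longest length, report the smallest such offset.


Try each offset into the search buffer:
  offset=1 (pos 4, char 'd'): match length 0
  offset=2 (pos 3, char 'a'): match length 2
  offset=3 (pos 2, char 'd'): match length 0
  offset=4 (pos 1, char 'd'): match length 0
  offset=5 (pos 0, char 'd'): match length 0
Longest match has length 2 at offset 2.
next_char = character at position 5 + 2 = 7 -> 'c'

Best match: offset=2, length=2 (matching 'ad' starting at position 3)
LZ77 triple: (2, 2, 'c')


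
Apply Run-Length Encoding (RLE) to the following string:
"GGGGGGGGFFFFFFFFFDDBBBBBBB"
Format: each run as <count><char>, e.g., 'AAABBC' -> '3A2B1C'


Scanning runs left to right:
  i=0: run of 'G' x 8 -> '8G'
  i=8: run of 'F' x 9 -> '9F'
  i=17: run of 'D' x 2 -> '2D'
  i=19: run of 'B' x 7 -> '7B'

RLE = 8G9F2D7B


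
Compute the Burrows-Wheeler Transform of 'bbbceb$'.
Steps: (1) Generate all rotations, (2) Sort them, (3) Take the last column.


Rotations (sorted):
  0: $bbbceb -> last char: b
  1: b$bbbce -> last char: e
  2: bbbceb$ -> last char: $
  3: bbceb$b -> last char: b
  4: bceb$bb -> last char: b
  5: ceb$bbb -> last char: b
  6: eb$bbbc -> last char: c


BWT = be$bbbc


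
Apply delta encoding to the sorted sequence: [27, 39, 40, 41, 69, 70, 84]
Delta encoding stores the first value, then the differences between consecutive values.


First value: 27
Deltas:
  39 - 27 = 12
  40 - 39 = 1
  41 - 40 = 1
  69 - 41 = 28
  70 - 69 = 1
  84 - 70 = 14


Delta encoded: [27, 12, 1, 1, 28, 1, 14]


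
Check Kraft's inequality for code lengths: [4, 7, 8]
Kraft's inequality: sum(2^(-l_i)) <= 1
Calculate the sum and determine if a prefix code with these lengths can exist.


Sum = 2^(-4) + 2^(-7) + 2^(-8)
    = 0.0625 + 0.0078125 + 0.00390625
    = 19/256 = 0.07421875
Since 0.07421875 <= 1, Kraft's inequality IS satisfied.
A prefix code with these lengths CAN exist.

Kraft sum = 0.07421875. Satisfied.


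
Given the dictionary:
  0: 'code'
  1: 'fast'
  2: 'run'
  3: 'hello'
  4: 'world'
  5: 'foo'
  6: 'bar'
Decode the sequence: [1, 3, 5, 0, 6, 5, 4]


Look up each index in the dictionary:
  1 -> 'fast'
  3 -> 'hello'
  5 -> 'foo'
  0 -> 'code'
  6 -> 'bar'
  5 -> 'foo'
  4 -> 'world'

Decoded: "fast hello foo code bar foo world"


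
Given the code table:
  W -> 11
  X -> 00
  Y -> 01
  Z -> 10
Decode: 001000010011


Decoding:
00 -> X
10 -> Z
00 -> X
01 -> Y
00 -> X
11 -> W


Result: XZXYXW


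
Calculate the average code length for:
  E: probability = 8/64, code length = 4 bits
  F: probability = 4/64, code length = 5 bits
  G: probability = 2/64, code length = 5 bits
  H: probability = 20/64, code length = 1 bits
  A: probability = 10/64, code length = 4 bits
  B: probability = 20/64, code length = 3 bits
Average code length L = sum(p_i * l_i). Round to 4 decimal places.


Weighted contributions p_i * l_i:
  E: (8/64) * 4 = 32/64
  F: (4/64) * 5 = 20/64
  G: (2/64) * 5 = 10/64
  H: (20/64) * 1 = 20/64
  A: (10/64) * 4 = 40/64
  B: (20/64) * 3 = 60/64
Sum = (32 + 20 + 10 + 20 + 40 + 60)/64 = 182/64

L = 182/64 = 2.8438 bits/symbol


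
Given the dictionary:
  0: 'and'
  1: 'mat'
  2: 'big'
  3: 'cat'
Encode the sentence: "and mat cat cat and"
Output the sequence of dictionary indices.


Look up each word in the dictionary:
  'and' -> 0
  'mat' -> 1
  'cat' -> 3
  'cat' -> 3
  'and' -> 0

Encoded: [0, 1, 3, 3, 0]


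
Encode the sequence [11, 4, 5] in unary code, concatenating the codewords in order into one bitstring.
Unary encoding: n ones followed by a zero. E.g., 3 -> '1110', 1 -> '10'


Encode each number as n ones followed by a terminating 0:
  11 -> 111111111110 (12 bits)
  4 -> 11110 (5 bits)
  5 -> 111110 (6 bits)
Total length = 12 + 5 + 6 = 23 bits.

Unary([11, 4, 5]) = 11111111111011110111110 (23 bits)


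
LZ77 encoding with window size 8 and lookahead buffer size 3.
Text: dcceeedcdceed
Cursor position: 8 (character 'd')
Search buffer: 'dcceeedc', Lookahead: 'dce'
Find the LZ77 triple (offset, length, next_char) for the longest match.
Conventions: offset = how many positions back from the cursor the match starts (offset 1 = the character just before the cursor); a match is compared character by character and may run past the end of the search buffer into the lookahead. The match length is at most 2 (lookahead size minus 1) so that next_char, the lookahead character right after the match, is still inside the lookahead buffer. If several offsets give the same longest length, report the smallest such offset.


Try each offset into the search buffer:
  offset=1 (pos 7, char 'c'): match length 0
  offset=2 (pos 6, char 'd'): match length 2
  offset=3 (pos 5, char 'e'): match length 0
  offset=4 (pos 4, char 'e'): match length 0
  offset=5 (pos 3, char 'e'): match length 0
  offset=6 (pos 2, char 'c'): match length 0
  offset=7 (pos 1, char 'c'): match length 0
  offset=8 (pos 0, char 'd'): match length 2
Longest match has length 2, found at offsets 2, 8; take the smallest, offset 2.
next_char = character at position 8 + 2 = 10 -> 'e'

Best match: offset=2, length=2 (matching 'dc' starting at position 6)
LZ77 triple: (2, 2, 'e')


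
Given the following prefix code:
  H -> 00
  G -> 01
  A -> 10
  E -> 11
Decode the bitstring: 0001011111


Decoding step by step:
Bits 00 -> H
Bits 01 -> G
Bits 01 -> G
Bits 11 -> E
Bits 11 -> E


Decoded message: HGGEE


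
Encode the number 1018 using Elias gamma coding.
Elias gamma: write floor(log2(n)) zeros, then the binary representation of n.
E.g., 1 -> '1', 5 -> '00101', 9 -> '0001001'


num_bits = floor(log2(1018)) + 1 = 10
leading_zeros = num_bits - 1 = 9
binary(1018) = 1111111010

Elias gamma(1018) = '000000000' + '1111111010' = 0000000001111111010 (19 bits)


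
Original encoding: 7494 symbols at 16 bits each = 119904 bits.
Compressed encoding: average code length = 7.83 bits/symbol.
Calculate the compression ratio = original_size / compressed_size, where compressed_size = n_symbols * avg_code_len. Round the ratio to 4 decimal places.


original_size = n_symbols * orig_bits = 7494 * 16 = 119904 bits
compressed_size = n_symbols * avg_code_len = 7494 * 7.83 = 58678.02 bits
ratio = original_size / compressed_size = 119904 / 58678.02 = 2.0434

Compression ratio = 2.0434


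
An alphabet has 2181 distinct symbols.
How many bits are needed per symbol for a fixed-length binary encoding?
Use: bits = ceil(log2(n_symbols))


log2(2181) = 11.0908
Bracket: 2^11 = 2048 < 2181 <= 2^12 = 4096
So ceil(log2(2181)) = 12

bits = ceil(log2(2181)) = ceil(11.0908) = 12 bits


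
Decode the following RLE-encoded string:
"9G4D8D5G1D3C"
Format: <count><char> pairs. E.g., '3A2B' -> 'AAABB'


Expanding each <count><char> pair:
  9G -> 'GGGGGGGGG'
  4D -> 'DDDD'
  8D -> 'DDDDDDDD'
  5G -> 'GGGGG'
  1D -> 'D'
  3C -> 'CCC'

Decoded = GGGGGGGGGDDDDDDDDDDDDGGGGGDCCC


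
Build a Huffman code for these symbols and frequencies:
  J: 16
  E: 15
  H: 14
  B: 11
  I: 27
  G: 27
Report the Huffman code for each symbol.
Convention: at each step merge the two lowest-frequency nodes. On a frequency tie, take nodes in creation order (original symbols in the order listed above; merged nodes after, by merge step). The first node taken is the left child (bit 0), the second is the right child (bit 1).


Huffman tree construction:
Step 1: Merge B(11) + H(14) = 25
Step 2: Merge E(15) + J(16) = 31
Step 3: Merge (B+H)(25) + I(27) = 52
Step 4: Merge G(27) + (E+J)(31) = 58
Step 5: Merge ((B+H)+I)(52) + (G+(E+J))(58) = 110
Read each symbol's code off the tree from the root (left child = 0, right child = 1).

Codes:
  J: 111 (length 3)
  E: 110 (length 3)
  H: 001 (length 3)
  B: 000 (length 3)
  I: 01 (length 2)
  G: 10 (length 2)
Average code length: 276/110 = 2.5091 bits/symbol


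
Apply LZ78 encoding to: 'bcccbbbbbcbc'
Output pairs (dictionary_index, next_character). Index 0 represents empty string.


LZ78 encoding steps:
Dictionary: {0: ''}
Step 1: w='' (idx 0), next='b' -> output (0, 'b'), add 'b' as idx 1
Step 2: w='' (idx 0), next='c' -> output (0, 'c'), add 'c' as idx 2
Step 3: w='c' (idx 2), next='c' -> output (2, 'c'), add 'cc' as idx 3
Step 4: w='b' (idx 1), next='b' -> output (1, 'b'), add 'bb' as idx 4
Step 5: w='bb' (idx 4), next='b' -> output (4, 'b'), add 'bbb' as idx 5
Step 6: w='c' (idx 2), next='b' -> output (2, 'b'), add 'cb' as idx 6
Step 7: w='c' (idx 2), end of input -> output (2, '')


Encoded: [(0, 'b'), (0, 'c'), (2, 'c'), (1, 'b'), (4, 'b'), (2, 'b'), (2, '')]


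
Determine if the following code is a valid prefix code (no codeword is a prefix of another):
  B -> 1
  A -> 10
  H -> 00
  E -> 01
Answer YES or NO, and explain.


Checking each pair (does one codeword prefix another?):
  B='1' vs A='10': prefix -- VIOLATION

NO -- this is NOT a valid prefix code. B (1) is a prefix of A (10).


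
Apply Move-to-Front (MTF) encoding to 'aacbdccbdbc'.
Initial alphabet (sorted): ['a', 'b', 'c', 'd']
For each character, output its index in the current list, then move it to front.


MTF encoding:
'a': index 0 in ['a', 'b', 'c', 'd'] -> ['a', 'b', 'c', 'd']
'a': index 0 in ['a', 'b', 'c', 'd'] -> ['a', 'b', 'c', 'd']
'c': index 2 in ['a', 'b', 'c', 'd'] -> ['c', 'a', 'b', 'd']
'b': index 2 in ['c', 'a', 'b', 'd'] -> ['b', 'c', 'a', 'd']
'd': index 3 in ['b', 'c', 'a', 'd'] -> ['d', 'b', 'c', 'a']
'c': index 2 in ['d', 'b', 'c', 'a'] -> ['c', 'd', 'b', 'a']
'c': index 0 in ['c', 'd', 'b', 'a'] -> ['c', 'd', 'b', 'a']
'b': index 2 in ['c', 'd', 'b', 'a'] -> ['b', 'c', 'd', 'a']
'd': index 2 in ['b', 'c', 'd', 'a'] -> ['d', 'b', 'c', 'a']
'b': index 1 in ['d', 'b', 'c', 'a'] -> ['b', 'd', 'c', 'a']
'c': index 2 in ['b', 'd', 'c', 'a'] -> ['c', 'b', 'd', 'a']


Output: [0, 0, 2, 2, 3, 2, 0, 2, 2, 1, 2]


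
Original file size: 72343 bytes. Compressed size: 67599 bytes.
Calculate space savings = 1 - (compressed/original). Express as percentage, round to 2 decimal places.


ratio = compressed/original = 67599/72343 = 0.934424
savings = 1 - ratio = 1 - 0.934424 = 0.065576
as a percentage: 0.065576 * 100 = 6.56%

Space savings = 1 - 67599/72343 = 6.56%
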